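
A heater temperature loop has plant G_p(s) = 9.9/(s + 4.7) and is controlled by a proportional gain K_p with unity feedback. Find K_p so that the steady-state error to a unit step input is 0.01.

Steady-state error for a unit step on this type-0 loop is 1/(1 + K_p·G_p(0)).
G_p(0) = 2.106. Require 1/(1 + K_p·2.106) = 0.01, so 1 + 2.106·K_p = 100.
K_p = (100 − 1)/2.106 = 47.

K_p = 47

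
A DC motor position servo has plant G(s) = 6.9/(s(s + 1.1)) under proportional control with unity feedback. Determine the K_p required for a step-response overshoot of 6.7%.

K_p = 0.103

From %OS = 100·exp(−πζ/√(1−ζ²)) = 6.7%, ζ = −ln(0.067)/√(π²+ln²(0.067)) = 0.6522.
Characteristic equation s² + 1.1s + 6.9K_p = 0 gives ζ = 1.1/(2√(6.9K_p)).
Setting ζ = 0.6522: √(6.9K_p) = 1.1/(2·0.6522) = 0.8433, so K_p = 0.7111/6.9 = 0.103.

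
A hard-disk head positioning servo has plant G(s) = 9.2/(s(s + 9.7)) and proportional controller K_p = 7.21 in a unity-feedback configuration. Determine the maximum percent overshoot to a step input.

9.74%

From 1 + K_pG(s) = 0: s² + 9.7s + 66.33 = 0 ⇒ ω_n = 8.144, ζ = 0.5955.
%OS = 100·exp(−πζ/√(1−ζ²)) = 100·exp(−π·0.5955/√0.6454) = 9.74%.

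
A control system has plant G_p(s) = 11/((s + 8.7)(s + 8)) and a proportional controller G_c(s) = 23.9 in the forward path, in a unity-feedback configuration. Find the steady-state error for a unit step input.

0.209

The loop is type 0. Static position error constant K_pos = G_c(0)·G_p(0) = 23.9·0.158 = 3.777.
Steady-state error to a unit step: e_ss = 1/(1+K_pos) = 1/4.777 = 0.209.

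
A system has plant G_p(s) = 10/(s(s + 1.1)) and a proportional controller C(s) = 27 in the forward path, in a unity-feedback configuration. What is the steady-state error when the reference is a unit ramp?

0.00407

The loop has one pole at the origin (type 1). Velocity error constant K_v = lim_{s→0} s·C(s)G_p(s) = 27·10/1.1 = 245.5.
Steady-state error to a unit ramp: e_ss = 1/K_v = 0.00407.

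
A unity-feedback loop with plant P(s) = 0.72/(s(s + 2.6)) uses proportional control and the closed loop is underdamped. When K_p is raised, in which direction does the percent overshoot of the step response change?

Characteristic equation s² + 2.6s + K_p·0.72 = 0: raising K_p raises ω_n while 2ζω_n = 2.6 is fixed, so ζ falls and overshoot grows.

increase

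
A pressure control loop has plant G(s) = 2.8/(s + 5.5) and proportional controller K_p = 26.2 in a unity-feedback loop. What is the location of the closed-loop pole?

Closed-loop transfer function: T(s) = K_p·G(s)/(1 + K_p·G(s)) = 73.36/(s + 5.5 + 73.36) = 73.36/(s + 78.86).
The closed-loop pole is at s = −78.86.

s = -78.86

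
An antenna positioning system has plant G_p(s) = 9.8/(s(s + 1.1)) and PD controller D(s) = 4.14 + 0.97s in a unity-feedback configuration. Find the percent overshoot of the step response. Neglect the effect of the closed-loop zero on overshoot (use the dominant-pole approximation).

0.89%

Forward path: (4.14 + 0.97s)·9.8/(s(s+1.1)). The closed-loop characteristic equation is s² + (1.1 + 9.8·0.97)s + 9.8·4.14 = 0.
That is s² + 10.61s + 40.57 = 0, so ω_n = 6.37 rad/s and ζ = 10.61/(2·6.37) = 0.8325.
%OS = 100·exp(−πζ/√(1−ζ²)) = 0.89%.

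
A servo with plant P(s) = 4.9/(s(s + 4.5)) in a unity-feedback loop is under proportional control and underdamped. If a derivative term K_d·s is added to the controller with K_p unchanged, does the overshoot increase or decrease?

The derivative term adds K·K_d to the s-coefficient of the characteristic equation, raising 2ζω_n while ω_n is unchanged; ζ increases, so overshoot decreases.

decrease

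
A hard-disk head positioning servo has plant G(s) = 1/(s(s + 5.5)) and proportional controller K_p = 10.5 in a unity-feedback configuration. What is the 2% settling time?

T_s ≈ 1.45 s

The closed-loop denominator s² + 5.5s + 10.5 gives ω_n = √10.5 = 3.24 and ζ = 5.5/(2ω_n) = 0.8487.
2% settling time T_s ≈ 4/(ζω_n) = 4/2.75 = 1.45 s.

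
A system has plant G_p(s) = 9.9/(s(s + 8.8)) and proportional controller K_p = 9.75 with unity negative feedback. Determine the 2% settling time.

T_s ≈ 0.909 s

Closed-loop characteristic equation: s² + 8.8s + 96.53 = 0, so ω_n = 9.825 rad/s and ζ = 8.8/(2·9.825) = 0.4479.
2% settling time T_s ≈ 4/(ζω_n) = 4/4.4 = 0.909 s.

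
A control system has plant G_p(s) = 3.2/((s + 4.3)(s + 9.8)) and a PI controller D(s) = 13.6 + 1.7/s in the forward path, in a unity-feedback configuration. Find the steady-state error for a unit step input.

The open loop D(s)G_p(s) has a pole at the origin (type 1), so the static position error constant is infinite and e_ss = 1/(1+∞) = 0.

0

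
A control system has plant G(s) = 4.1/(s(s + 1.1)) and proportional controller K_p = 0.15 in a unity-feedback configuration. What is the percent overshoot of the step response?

The closed-loop denominator s² + 1.1s + 0.615 gives ω_n = √0.615 = 0.7842 and ζ = 1.1/(2ω_n) = 0.7013.
%OS = 100·exp(−πζ/√(1−ζ²)) = 100·exp(−π·0.7013/√0.5081) = 4.55%.

4.55%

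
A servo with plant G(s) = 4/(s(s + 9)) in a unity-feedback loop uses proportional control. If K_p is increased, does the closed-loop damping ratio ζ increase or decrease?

decrease

ζ = 9/(2√(4K_p)); increasing K_p raises the denominator, so ζ falls.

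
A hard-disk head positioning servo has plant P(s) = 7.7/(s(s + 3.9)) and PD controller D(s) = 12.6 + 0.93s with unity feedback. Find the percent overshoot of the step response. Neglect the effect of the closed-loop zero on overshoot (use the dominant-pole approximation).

Forward path: (12.6 + 0.93s)·7.7/(s(s+3.9)). The closed-loop characteristic equation is s² + (3.9 + 7.7·0.93)s + 7.7·12.6 = 0.
That is s² + 11.06s + 97.02 = 0, so ω_n = 9.85 rad/s and ζ = 11.06/(2·9.85) = 0.5615.
%OS = 100·exp(−πζ/√(1−ζ²)) = 11.9%.

11.9%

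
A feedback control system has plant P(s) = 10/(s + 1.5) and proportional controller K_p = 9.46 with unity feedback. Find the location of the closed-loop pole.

Closed-loop transfer function: T(s) = K_p·P(s)/(1 + K_p·P(s)) = 94.6/(s + 1.5 + 94.6) = 94.6/(s + 96.1).
The closed-loop pole is at s = −96.1.

s = -96.1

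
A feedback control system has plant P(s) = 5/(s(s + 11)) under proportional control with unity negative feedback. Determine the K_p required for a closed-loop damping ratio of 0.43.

Closed-loop characteristic equation: s² + 11s + K_p·5 = 0.
So ω_n = √(5K_p) and 2ζω_n = 11, giving ζ = 11/(2√(5K_p)).
Setting ζ = 0.43: √(5K_p) = 11/(2·0.43) = 12.79, so K_p = 163.6/5 = 32.7.

K_p = 32.7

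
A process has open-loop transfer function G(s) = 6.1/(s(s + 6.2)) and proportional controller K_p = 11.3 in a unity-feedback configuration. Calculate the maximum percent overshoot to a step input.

From 1 + K_pG(s) = 0: s² + 6.2s + 68.93 = 0 ⇒ ω_n = 8.302, ζ = 0.3734.
%OS = 100·exp(−πζ/√(1−ζ²)) = 100·exp(−π·0.3734/√0.8606) = 28.2%.

28.2%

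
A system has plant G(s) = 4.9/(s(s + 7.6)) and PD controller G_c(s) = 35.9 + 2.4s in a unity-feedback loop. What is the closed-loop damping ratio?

Forward path: (35.9 + 2.4s)·4.9/(s(s+7.6)). The closed-loop characteristic equation is s² + (7.6 + 4.9·2.4)s + 4.9·35.9 = 0.
That is s² + 19.36s + 175.9 = 0, so ω_n = 13.26 rad/s and ζ = 19.36/(2·13.26) = 0.7298.

ζ = 0.73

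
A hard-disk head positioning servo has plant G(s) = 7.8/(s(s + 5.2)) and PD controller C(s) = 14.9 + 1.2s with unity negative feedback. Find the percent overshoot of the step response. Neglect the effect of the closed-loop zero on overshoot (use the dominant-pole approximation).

Forward path: (14.9 + 1.2s)·7.8/(s(s+5.2)). The closed-loop characteristic equation is s² + (5.2 + 7.8·1.2)s + 7.8·14.9 = 0.
That is s² + 14.56s + 116.2 = 0, so ω_n = 10.78 rad/s and ζ = 14.56/(2·10.78) = 0.6753.
%OS = 100·exp(−πζ/√(1−ζ²)) = 5.63%.

5.63%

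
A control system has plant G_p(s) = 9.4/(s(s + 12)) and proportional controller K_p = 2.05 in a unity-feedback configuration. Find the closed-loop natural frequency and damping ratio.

The closed-loop denominator is s(s+12) + 2.05·9.4 = s² + 12s + 19.27.
So ω_n² = 19.27 ⇒ ω_n = 4.39 rad/s, and ζ = 12/(2ω_n) = 1.37.

ω_n = 4.39 rad/s, ζ = 1.37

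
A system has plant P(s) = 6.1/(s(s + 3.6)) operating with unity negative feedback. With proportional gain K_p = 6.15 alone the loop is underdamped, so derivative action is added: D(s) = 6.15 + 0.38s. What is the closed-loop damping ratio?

Forward path: (6.15 + 0.38s)·6.1/(s(s+3.6)). The closed-loop characteristic equation is s² + (3.6 + 6.1·0.38)s + 6.1·6.15 = 0.
That is s² + 5.918s + 37.52 = 0, so ω_n = 6.125 rad/s and ζ = 5.918/(2·6.125) = 0.4831.

ζ = 0.483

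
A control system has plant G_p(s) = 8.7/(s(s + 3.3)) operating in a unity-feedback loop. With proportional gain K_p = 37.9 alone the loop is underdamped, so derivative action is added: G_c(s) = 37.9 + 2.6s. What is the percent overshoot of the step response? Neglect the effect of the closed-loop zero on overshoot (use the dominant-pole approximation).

Forward path: (37.9 + 2.6s)·8.7/(s(s+3.3)). The closed-loop characteristic equation is s² + (3.3 + 8.7·2.6)s + 8.7·37.9 = 0.
That is s² + 25.92s + 329.7 = 0, so ω_n = 18.16 rad/s and ζ = 25.92/(2·18.16) = 0.7137.
%OS = 100·exp(−πζ/√(1−ζ²)) = 4.07%.

4.07%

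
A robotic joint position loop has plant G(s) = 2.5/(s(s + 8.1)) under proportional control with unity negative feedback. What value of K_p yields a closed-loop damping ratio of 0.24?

Closed-loop characteristic equation: s² + 8.1s + K_p·2.5 = 0.
So ω_n = √(2.5K_p) and 2ζω_n = 8.1, giving ζ = 8.1/(2√(2.5K_p)).
Setting ζ = 0.24: √(2.5K_p) = 8.1/(2·0.24) = 16.88, so K_p = 284.8/2.5 = 114.

K_p = 114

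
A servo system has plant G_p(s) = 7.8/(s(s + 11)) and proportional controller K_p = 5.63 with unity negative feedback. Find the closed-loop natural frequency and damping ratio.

ω_n = 6.63 rad/s, ζ = 0.83

With unity feedback the closed-loop characteristic equation is s² + 11s + 5.63·7.8 = s² + 11s + 43.91 = 0.
So ω_n² = 43.91 ⇒ ω_n = 6.627 rad/s, and ζ = 11/(2ω_n) = 0.83.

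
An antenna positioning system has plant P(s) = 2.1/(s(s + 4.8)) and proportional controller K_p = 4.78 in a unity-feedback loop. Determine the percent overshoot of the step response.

2.61%

Closed-loop characteristic equation: s² + 4.8s + 10.04 = 0, so ω_n = 3.168 rad/s and ζ = 4.8/(2·3.168) = 0.7575.
%OS = 100·exp(−πζ/√(1−ζ²)) = 100·exp(−π·0.7575/√0.4262) = 2.61%.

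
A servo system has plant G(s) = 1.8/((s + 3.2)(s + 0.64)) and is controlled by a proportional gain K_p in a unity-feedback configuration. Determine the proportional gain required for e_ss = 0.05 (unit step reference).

Steady-state error for a unit step on this type-0 loop is 1/(1 + K_p·G(0)).
G(0) = 0.8789. Require 1/(1 + K_p·0.8789) = 0.05, so 1 + 0.8789·K_p = 20.
K_p = (20 − 1)/0.8789 = 21.6.

K_p = 21.6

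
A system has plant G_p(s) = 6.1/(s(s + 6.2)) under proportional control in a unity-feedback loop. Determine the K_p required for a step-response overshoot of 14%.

K_p = 5.6

From %OS = 100·exp(−πζ/√(1−ζ²)) = 14%, ζ = −ln(0.14)/√(π²+ln²(0.14)) = 0.5305.
Characteristic equation s² + 6.2s + 6.1K_p = 0 gives ζ = 6.2/(2√(6.1K_p)).
Setting ζ = 0.5305: √(6.1K_p) = 6.2/(2·0.5305) = 5.843, so K_p = 34.15/6.1 = 5.6.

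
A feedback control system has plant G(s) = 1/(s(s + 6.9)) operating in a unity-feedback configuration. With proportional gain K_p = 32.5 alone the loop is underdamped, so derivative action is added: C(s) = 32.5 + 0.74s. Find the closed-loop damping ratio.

ζ = 0.67

Forward path: (32.5 + 0.74s)·1/(s(s+6.9)). The closed-loop characteristic equation is s² + (6.9 + 1·0.74)s + 1·32.5 = 0.
That is s² + 7.64s + 32.5 = 0, so ω_n = 5.701 rad/s and ζ = 7.64/(2·5.701) = 0.6701.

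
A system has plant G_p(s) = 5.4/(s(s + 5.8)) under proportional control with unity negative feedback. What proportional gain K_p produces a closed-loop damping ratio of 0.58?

Closed-loop characteristic equation: s² + 5.8s + K_p·5.4 = 0.
So ω_n = √(5.4K_p) and 2ζω_n = 5.8, giving ζ = 5.8/(2√(5.4K_p)).
Setting ζ = 0.58: √(5.4K_p) = 5.8/(2·0.58) = 5, so K_p = 25/5.4 = 4.63.

K_p = 4.63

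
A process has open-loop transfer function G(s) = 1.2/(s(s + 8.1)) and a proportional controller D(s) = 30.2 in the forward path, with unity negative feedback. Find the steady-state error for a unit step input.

The open loop D(s)G(s) has a pole at the origin (type 1), so the static position error constant is infinite and e_ss = 1/(1+∞) = 0.

0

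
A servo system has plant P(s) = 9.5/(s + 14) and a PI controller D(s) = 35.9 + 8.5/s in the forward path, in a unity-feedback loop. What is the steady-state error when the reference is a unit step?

The open loop D(s)P(s) has a pole at the origin (type 1), so the static position error constant is infinite and e_ss = 1/(1+∞) = 0.

0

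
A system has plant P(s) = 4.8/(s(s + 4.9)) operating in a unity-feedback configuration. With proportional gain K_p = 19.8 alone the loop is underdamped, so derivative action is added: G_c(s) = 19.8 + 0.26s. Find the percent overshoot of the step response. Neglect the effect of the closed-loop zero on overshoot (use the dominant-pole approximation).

Forward path: (19.8 + 0.26s)·4.8/(s(s+4.9)). The closed-loop characteristic equation is s² + (4.9 + 4.8·0.26)s + 4.8·19.8 = 0.
That is s² + 6.148s + 95.04 = 0, so ω_n = 9.749 rad/s and ζ = 6.148/(2·9.749) = 0.3153.
%OS = 100·exp(−πζ/√(1−ζ²)) = 35.2%.

35.2%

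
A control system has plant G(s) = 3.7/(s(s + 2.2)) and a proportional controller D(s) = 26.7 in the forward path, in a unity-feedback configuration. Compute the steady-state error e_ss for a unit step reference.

0

The open loop D(s)G(s) has a pole at the origin (type 1), so the static position error constant is infinite and e_ss = 1/(1+∞) = 0.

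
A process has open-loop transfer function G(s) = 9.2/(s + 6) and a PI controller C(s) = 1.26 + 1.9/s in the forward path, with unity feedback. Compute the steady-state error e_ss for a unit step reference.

0

The open loop C(s)G(s) has a pole at the origin (type 1), so the static position error constant is infinite and e_ss = 1/(1+∞) = 0.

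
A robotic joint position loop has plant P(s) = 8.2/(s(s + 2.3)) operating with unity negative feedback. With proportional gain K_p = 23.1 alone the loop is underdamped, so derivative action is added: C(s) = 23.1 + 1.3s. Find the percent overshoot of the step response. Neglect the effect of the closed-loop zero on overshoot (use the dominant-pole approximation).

18.7%

Forward path: (23.1 + 1.3s)·8.2/(s(s+2.3)). The closed-loop characteristic equation is s² + (2.3 + 8.2·1.3)s + 8.2·23.1 = 0.
That is s² + 12.96s + 189.4 = 0, so ω_n = 13.76 rad/s and ζ = 12.96/(2·13.76) = 0.4708.
%OS = 100·exp(−πζ/√(1−ζ²)) = 18.7%.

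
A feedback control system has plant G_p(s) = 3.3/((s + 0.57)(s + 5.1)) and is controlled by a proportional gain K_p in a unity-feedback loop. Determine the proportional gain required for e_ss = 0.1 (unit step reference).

Steady-state error for a unit step on this type-0 loop is 1/(1 + K_p·G_p(0)).
G_p(0) = 1.135. Require 1/(1 + K_p·1.135) = 0.1, so 1 + 1.135·K_p = 10.
K_p = (10 − 1)/1.135 = 7.93.

K_p = 7.93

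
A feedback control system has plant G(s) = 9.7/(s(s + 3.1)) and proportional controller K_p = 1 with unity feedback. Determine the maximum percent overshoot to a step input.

16.5%

The closed-loop denominator s² + 3.1s + 9.7 gives ω_n = √9.7 = 3.114 and ζ = 3.1/(2ω_n) = 0.4977.
%OS = 100·exp(−πζ/√(1−ζ²)) = 100·exp(−π·0.4977/√0.7523) = 16.5%.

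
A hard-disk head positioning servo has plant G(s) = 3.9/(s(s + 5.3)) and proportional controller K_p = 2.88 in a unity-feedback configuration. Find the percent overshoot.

From 1 + K_pG(s) = 0: s² + 5.3s + 11.23 = 0 ⇒ ω_n = 3.351, ζ = 0.7907.
%OS = 100·exp(−πζ/√(1−ζ²)) = 100·exp(−π·0.7907/√0.3748) = 1.73%.

1.73%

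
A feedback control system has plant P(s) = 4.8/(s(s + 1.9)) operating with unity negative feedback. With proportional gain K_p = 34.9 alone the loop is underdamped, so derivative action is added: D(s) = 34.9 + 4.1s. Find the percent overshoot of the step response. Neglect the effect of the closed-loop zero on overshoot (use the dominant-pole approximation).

Forward path: (34.9 + 4.1s)·4.8/(s(s+1.9)). The closed-loop characteristic equation is s² + (1.9 + 4.8·4.1)s + 4.8·34.9 = 0.
That is s² + 21.58s + 167.5 = 0, so ω_n = 12.94 rad/s and ζ = 21.58/(2·12.94) = 0.8337.
%OS = 100·exp(−πζ/√(1−ζ²)) = 0.872%.

0.872%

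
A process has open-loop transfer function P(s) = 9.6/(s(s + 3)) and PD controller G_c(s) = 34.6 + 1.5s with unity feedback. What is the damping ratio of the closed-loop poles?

Forward path: (34.6 + 1.5s)·9.6/(s(s+3)). The closed-loop characteristic equation is s² + (3 + 9.6·1.5)s + 9.6·34.6 = 0.
That is s² + 17.4s + 332.2 = 0, so ω_n = 18.23 rad/s and ζ = 17.4/(2·18.23) = 0.4774.

ζ = 0.477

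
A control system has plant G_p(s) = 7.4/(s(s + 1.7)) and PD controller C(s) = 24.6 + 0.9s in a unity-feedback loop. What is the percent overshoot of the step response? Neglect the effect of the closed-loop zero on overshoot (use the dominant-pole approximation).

Forward path: (24.6 + 0.9s)·7.4/(s(s+1.7)). The closed-loop characteristic equation is s² + (1.7 + 7.4·0.9)s + 7.4·24.6 = 0.
That is s² + 8.36s + 182 = 0, so ω_n = 13.49 rad/s and ζ = 8.36/(2·13.49) = 0.3098.
%OS = 100·exp(−πζ/√(1−ζ²)) = 35.9%.

35.9%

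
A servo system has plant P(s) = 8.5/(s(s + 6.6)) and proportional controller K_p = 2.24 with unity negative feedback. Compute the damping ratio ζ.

ζ = 0.756

1 + K_p·P(s) = 0 gives s² + 6.6s + 19.04 = 0.
Matching s² + 2ζω_n s + ω_n²: ω_n = √19.04 = 4.363 rad/s and 2ζω_n = 6.6, so ζ = 6.6/(2·4.363) = 0.756.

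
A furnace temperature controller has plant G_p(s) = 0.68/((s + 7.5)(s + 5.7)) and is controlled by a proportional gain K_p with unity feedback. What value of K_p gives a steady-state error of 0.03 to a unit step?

The loop is type 0, so e_ss(step) = 1/(1 + K_pos) with K_pos = K_p·G_p(0).
G_p(0) = 0.01591. Require 1/(1 + K_p·0.01591) = 0.03, so 1 + 0.01591·K_p = 33.33.
K_p = (33.33 − 1)/0.01591 = 2030.

K_p = 2030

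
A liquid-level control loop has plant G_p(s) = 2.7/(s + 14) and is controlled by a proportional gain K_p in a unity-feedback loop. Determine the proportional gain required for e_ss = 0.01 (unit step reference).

For a type-0 loop with proportional control, e_ss = 1/(1 + K_p·G_p(0)).
G_p(0) = 0.1929. Require 1/(1 + K_p·0.1929) = 0.01, so 1 + 0.1929·K_p = 100.
K_p = (100 − 1)/0.1929 = 513.

K_p = 513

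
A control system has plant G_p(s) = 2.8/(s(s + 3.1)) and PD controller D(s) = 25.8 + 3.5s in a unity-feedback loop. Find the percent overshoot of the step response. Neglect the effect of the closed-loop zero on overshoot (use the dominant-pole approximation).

Forward path: (25.8 + 3.5s)·2.8/(s(s+3.1)). The closed-loop characteristic equation is s² + (3.1 + 2.8·3.5)s + 2.8·25.8 = 0.
That is s² + 12.9s + 72.24 = 0, so ω_n = 8.499 rad/s and ζ = 12.9/(2·8.499) = 0.7589.
%OS = 100·exp(−πζ/√(1−ζ²)) = 2.57%.

2.57%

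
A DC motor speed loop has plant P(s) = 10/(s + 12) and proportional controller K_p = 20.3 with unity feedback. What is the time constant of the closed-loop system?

Closed-loop transfer function: T(s) = K_p·P(s)/(1 + K_p·P(s)) = 203/(s + 12 + 203) = 203/(s + 215).
Time constant τ = 1/215 = 0.00465 s.

τ = 0.00465 s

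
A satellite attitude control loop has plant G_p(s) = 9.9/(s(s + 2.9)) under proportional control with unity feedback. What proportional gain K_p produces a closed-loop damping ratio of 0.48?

K_p = 0.922

Closed-loop characteristic equation: s² + 2.9s + K_p·9.9 = 0.
So ω_n = √(9.9K_p) and 2ζω_n = 2.9, giving ζ = 2.9/(2√(9.9K_p)).
Setting ζ = 0.48: √(9.9K_p) = 2.9/(2·0.48) = 3.021, so K_p = 9.125/9.9 = 0.922.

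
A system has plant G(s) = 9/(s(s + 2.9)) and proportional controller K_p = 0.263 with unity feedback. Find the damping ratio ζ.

With unity feedback the closed-loop characteristic equation is s² + 2.9s + 0.263·9 = s² + 2.9s + 2.367 = 0.
So ω_n² = 2.367 ⇒ ω_n = 1.539 rad/s, and ζ = 2.9/(2ω_n) = 0.942.

ζ = 0.942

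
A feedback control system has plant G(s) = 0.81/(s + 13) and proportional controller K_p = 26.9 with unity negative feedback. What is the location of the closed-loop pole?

s = -34.79

Closed-loop transfer function: T(s) = K_p·G(s)/(1 + K_p·G(s)) = 21.79/(s + 13 + 21.79) = 21.79/(s + 34.79).
The closed-loop pole is at s = −34.79.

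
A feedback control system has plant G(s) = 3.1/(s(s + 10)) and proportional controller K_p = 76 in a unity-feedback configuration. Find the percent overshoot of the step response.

Closed-loop characteristic equation: s² + 10s + 235.6 = 0, so ω_n = 15.35 rad/s and ζ = 10/(2·15.35) = 0.3257.
%OS = 100·exp(−πζ/√(1−ζ²)) = 100·exp(−π·0.3257/√0.8939) = 33.9%.

33.9%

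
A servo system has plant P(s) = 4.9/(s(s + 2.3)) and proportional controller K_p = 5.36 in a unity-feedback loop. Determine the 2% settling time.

From 1 + K_pP(s) = 0: s² + 2.3s + 26.26 = 0 ⇒ ω_n = 5.125, ζ = 0.2244.
2% settling time T_s ≈ 4/(ζω_n) = 4/1.15 = 3.48 s.

T_s ≈ 3.48 s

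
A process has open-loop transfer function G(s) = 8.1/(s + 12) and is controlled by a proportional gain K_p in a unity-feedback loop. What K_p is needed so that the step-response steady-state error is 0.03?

The loop is type 0, so e_ss(step) = 1/(1 + K_pos) with K_pos = K_p·G(0).
G(0) = 0.675. Require 1/(1 + K_p·0.675) = 0.03, so 1 + 0.675·K_p = 33.33.
K_p = (33.33 − 1)/0.675 = 47.9.

K_p = 47.9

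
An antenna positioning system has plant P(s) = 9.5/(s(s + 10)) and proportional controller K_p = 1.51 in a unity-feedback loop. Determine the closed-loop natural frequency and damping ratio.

ω_n = 3.79 rad/s, ζ = 1.32

1 + K_p·P(s) = 0 gives s² + 10s + 14.35 = 0.
Matching s² + 2ζω_n s + ω_n²: ω_n = √14.35 = 3.787 rad/s and 2ζω_n = 10, so ζ = 10/(2·3.787) = 1.32.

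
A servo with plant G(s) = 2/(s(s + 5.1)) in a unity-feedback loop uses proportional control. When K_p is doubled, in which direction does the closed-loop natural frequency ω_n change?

ω_n = √(2·K_p), which grows with K_p.

increase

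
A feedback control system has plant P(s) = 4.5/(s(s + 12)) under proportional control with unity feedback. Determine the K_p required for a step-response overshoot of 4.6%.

From %OS = 100·exp(−πζ/√(1−ζ²)) = 4.6%, ζ = −ln(0.046)/√(π²+ln²(0.046)) = 0.7.
Characteristic equation s² + 12s + 4.5K_p = 0 gives ζ = 12/(2√(4.5K_p)).
Setting ζ = 0.7: √(4.5K_p) = 12/(2·0.7) = 8.572, so K_p = 73.48/4.5 = 16.3.

K_p = 16.3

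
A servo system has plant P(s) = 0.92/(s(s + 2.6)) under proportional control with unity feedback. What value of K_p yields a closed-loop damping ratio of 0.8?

K_p = 2.87

Closed-loop characteristic equation: s² + 2.6s + K_p·0.92 = 0.
So ω_n = √(0.92K_p) and 2ζω_n = 2.6, giving ζ = 2.6/(2√(0.92K_p)).
Setting ζ = 0.8: √(0.92K_p) = 2.6/(2·0.8) = 1.625, so K_p = 2.641/0.92 = 2.87.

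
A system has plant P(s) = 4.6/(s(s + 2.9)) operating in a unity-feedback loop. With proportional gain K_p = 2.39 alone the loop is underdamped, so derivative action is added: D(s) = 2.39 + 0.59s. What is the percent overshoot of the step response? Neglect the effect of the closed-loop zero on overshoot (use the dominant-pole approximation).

0.676%

Forward path: (2.39 + 0.59s)·4.6/(s(s+2.9)). The closed-loop characteristic equation is s² + (2.9 + 4.6·0.59)s + 4.6·2.39 = 0.
That is s² + 5.614s + 10.99 = 0, so ω_n = 3.316 rad/s and ζ = 5.614/(2·3.316) = 0.8466.
%OS = 100·exp(−πζ/√(1−ζ²)) = 0.676%.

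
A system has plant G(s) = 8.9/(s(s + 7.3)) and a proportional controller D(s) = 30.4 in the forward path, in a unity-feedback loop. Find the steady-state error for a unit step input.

The open loop D(s)G(s) has a pole at the origin (type 1), so the static position error constant is infinite and e_ss = 1/(1+∞) = 0.

0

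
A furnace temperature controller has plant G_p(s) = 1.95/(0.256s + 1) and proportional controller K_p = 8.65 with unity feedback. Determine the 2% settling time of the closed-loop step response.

T_s ≈ 0.0573 s

Closed loop: T(s) = K_p·G_p/(1+K_p·G_p) = 16.87/(0.256s + 1 + 16.87), with pole at s = −(1 + 16.87)/0.256 = −69.79.
τ = 1/69.79 = 0.01433 s, so 2% settling time ≈ 4τ = 0.0573 s.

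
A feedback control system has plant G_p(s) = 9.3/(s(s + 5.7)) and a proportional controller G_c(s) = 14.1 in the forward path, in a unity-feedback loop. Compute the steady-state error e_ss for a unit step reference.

The open loop G_c(s)G_p(s) has a pole at the origin (type 1), so the static position error constant is infinite and e_ss = 1/(1+∞) = 0.

0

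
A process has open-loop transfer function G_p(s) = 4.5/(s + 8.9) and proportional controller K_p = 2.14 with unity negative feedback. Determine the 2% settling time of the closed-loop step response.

T_s ≈ 0.216 s

Closed-loop transfer function: T(s) = K_p·G_p(s)/(1 + K_p·G_p(s)) = 9.63/(s + 8.9 + 9.63) = 9.63/(s + 18.53).
Time constant τ = 1/18.53 = 0.05397 s, so the 2% settling time is about 4τ = 0.216 s.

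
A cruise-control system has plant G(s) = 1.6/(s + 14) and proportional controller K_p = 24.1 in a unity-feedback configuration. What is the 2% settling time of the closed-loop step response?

T_s ≈ 0.0761 s

Closed-loop transfer function: T(s) = K_p·G(s)/(1 + K_p·G(s)) = 38.56/(s + 14 + 38.56) = 38.56/(s + 52.56).
Time constant τ = 1/52.56 = 0.01903 s, so the 2% settling time is about 4τ = 0.0761 s.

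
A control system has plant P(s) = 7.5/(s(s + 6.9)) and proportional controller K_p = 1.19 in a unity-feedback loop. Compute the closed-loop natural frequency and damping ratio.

ω_n = 2.99 rad/s, ζ = 1.15

The closed-loop denominator is s(s+6.9) + 1.19·7.5 = s² + 6.9s + 8.925.
So ω_n² = 8.925 ⇒ ω_n = 2.987 rad/s, and ζ = 6.9/(2ω_n) = 1.15.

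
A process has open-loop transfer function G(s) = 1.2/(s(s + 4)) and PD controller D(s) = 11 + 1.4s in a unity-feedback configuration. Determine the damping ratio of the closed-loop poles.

ζ = 0.782

Forward path: (11 + 1.4s)·1.2/(s(s+4)). The closed-loop characteristic equation is s² + (4 + 1.2·1.4)s + 1.2·11 = 0.
That is s² + 5.68s + 13.2 = 0, so ω_n = 3.633 rad/s and ζ = 5.68/(2·3.633) = 0.7817.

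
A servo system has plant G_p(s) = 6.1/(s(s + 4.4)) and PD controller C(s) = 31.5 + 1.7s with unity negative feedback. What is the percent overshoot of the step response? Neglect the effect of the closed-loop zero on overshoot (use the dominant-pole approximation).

13.8%

Forward path: (31.5 + 1.7s)·6.1/(s(s+4.4)). The closed-loop characteristic equation is s² + (4.4 + 6.1·1.7)s + 6.1·31.5 = 0.
That is s² + 14.77s + 192.1 = 0, so ω_n = 13.86 rad/s and ζ = 14.77/(2·13.86) = 0.5328.
%OS = 100·exp(−πζ/√(1−ζ²)) = 13.8%.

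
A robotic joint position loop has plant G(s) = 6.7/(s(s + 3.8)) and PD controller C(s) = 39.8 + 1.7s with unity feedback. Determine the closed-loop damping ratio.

Forward path: (39.8 + 1.7s)·6.7/(s(s+3.8)). The closed-loop characteristic equation is s² + (3.8 + 6.7·1.7)s + 6.7·39.8 = 0.
That is s² + 15.19s + 266.7 = 0, so ω_n = 16.33 rad/s and ζ = 15.19/(2·16.33) = 0.4651.

ζ = 0.465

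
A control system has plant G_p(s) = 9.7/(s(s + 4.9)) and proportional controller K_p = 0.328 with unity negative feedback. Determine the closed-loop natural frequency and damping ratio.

ω_n = 1.78 rad/s, ζ = 1.37

With unity feedback the closed-loop characteristic equation is s² + 4.9s + 0.328·9.7 = s² + 4.9s + 3.182 = 0.
So ω_n² = 3.182 ⇒ ω_n = 1.784 rad/s, and ζ = 4.9/(2ω_n) = 1.37.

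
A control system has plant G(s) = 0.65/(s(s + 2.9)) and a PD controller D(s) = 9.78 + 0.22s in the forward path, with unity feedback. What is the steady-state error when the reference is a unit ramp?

0.456

The loop has one pole at the origin (type 1). Velocity error constant K_v = lim_{s→0} s·D(s)G(s) = 9.78·0.65/2.9 = 2.192.
Steady-state error to a unit ramp: e_ss = 1/K_v = 0.456.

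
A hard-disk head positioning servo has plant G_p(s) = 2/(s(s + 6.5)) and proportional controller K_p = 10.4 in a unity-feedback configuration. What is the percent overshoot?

4.11%

From 1 + K_pG_p(s) = 0: s² + 6.5s + 20.8 = 0 ⇒ ω_n = 4.561, ζ = 0.7126.
%OS = 100·exp(−πζ/√(1−ζ²)) = 100·exp(−π·0.7126/√0.4922) = 4.11%.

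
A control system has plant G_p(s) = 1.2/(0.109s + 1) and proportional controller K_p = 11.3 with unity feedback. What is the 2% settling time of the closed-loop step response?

Closed loop: T(s) = K_p·G_p/(1+K_p·G_p) = 13.56/(0.109s + 1 + 13.56), with pole at s = −(1 + 13.56)/0.109 = −133.6.
τ = 1/133.6 = 0.007486 s, so 2% settling time ≈ 4τ = 0.0299 s.

T_s ≈ 0.0299 s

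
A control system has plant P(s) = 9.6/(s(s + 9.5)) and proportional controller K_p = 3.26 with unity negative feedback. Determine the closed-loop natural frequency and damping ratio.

The closed-loop denominator is s(s+9.5) + 3.26·9.6 = s² + 9.5s + 31.3.
Matching s² + 2ζω_n s + ω_n²: ω_n = √31.3 = 5.594 rad/s and 2ζω_n = 9.5, so ζ = 9.5/(2·5.594) = 0.849.

ω_n = 5.59 rad/s, ζ = 0.849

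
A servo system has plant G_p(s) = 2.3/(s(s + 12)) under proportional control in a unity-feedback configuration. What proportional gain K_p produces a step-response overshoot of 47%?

From %OS = 100·exp(−πζ/√(1−ζ²)) = 47%, ζ = −ln(0.47)/√(π²+ln²(0.47)) = 0.2337.
Characteristic equation s² + 12s + 2.3K_p = 0 gives ζ = 12/(2√(2.3K_p)).
Setting ζ = 0.2337: √(2.3K_p) = 12/(2·0.2337) = 25.68, so K_p = 659.3/2.3 = 287.

K_p = 287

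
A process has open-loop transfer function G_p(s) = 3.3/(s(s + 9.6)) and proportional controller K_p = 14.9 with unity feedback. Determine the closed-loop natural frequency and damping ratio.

ω_n = 7.01 rad/s, ζ = 0.685

1 + K_p·G_p(s) = 0 gives s² + 9.6s + 49.17 = 0.
So ω_n² = 49.17 ⇒ ω_n = 7.012 rad/s, and ζ = 9.6/(2ω_n) = 0.685.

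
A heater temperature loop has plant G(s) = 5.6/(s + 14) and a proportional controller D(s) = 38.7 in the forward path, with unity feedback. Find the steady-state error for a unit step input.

0.0607

The loop is type 0. Static position error constant K_pos = D(0)·G(0) = 38.7·0.4 = 15.48.
Steady-state error to a unit step: e_ss = 1/(1+K_pos) = 1/16.48 = 0.0607.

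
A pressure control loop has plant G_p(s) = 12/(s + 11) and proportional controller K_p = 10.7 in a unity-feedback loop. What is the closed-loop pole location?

s = -139.4

Closed-loop transfer function: T(s) = K_p·G_p(s)/(1 + K_p·G_p(s)) = 128.4/(s + 11 + 128.4) = 128.4/(s + 139.4).
The closed-loop pole is at s = −139.4.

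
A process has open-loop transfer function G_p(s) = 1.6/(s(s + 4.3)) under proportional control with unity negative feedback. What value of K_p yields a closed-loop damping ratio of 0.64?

K_p = 7.05

Closed-loop characteristic equation: s² + 4.3s + K_p·1.6 = 0.
So ω_n = √(1.6K_p) and 2ζω_n = 4.3, giving ζ = 4.3/(2√(1.6K_p)).
Setting ζ = 0.64: √(1.6K_p) = 4.3/(2·0.64) = 3.359, so K_p = 11.29/1.6 = 7.05.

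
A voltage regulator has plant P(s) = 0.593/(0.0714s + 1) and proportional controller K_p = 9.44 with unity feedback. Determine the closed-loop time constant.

Closed loop: T(s) = K_p·P/(1+K_p·P) = 5.598/(0.0714s + 1 + 5.598), with pole at s = −(1 + 5.598)/0.0714 = −92.41.
Closed-loop time constant τ = 1/92.41 = 0.0108 s.

τ = 0.0108 s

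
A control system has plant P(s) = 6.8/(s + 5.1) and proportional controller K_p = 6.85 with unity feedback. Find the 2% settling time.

T_s ≈ 0.0774 s

Closed-loop transfer function: T(s) = K_p·P(s)/(1 + K_p·P(s)) = 46.58/(s + 5.1 + 46.58) = 46.58/(s + 51.68).
Time constant τ = 1/51.68 = 0.01935 s, so the 2% settling time is about 4τ = 0.0774 s.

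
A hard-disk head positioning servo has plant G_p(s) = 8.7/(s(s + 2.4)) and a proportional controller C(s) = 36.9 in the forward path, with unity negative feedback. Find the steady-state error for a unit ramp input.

The loop has one pole at the origin (type 1). Velocity error constant K_v = lim_{s→0} s·C(s)G_p(s) = 36.9·8.7/2.4 = 133.8.
Steady-state error to a unit ramp: e_ss = 1/K_v = 0.00748.

0.00748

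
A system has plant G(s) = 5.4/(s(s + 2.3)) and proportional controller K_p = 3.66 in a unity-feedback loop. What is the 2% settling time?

T_s ≈ 3.48 s

The closed-loop denominator s² + 2.3s + 19.76 gives ω_n = √19.76 = 4.446 and ζ = 2.3/(2ω_n) = 0.2587.
2% settling time T_s ≈ 4/(ζω_n) = 4/1.15 = 3.48 s.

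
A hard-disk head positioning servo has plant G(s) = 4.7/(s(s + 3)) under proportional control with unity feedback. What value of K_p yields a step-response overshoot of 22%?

From %OS = 100·exp(−πζ/√(1−ζ²)) = 22%, ζ = −ln(0.22)/√(π²+ln²(0.22)) = 0.4342.
Characteristic equation s² + 3s + 4.7K_p = 0 gives ζ = 3/(2√(4.7K_p)).
Setting ζ = 0.4342: √(4.7K_p) = 3/(2·0.4342) = 3.455, so K_p = 11.94/4.7 = 2.54.

K_p = 2.54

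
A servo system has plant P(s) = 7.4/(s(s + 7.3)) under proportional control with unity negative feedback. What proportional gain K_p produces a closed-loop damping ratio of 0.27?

Closed-loop characteristic equation: s² + 7.3s + K_p·7.4 = 0.
So ω_n = √(7.4K_p) and 2ζω_n = 7.3, giving ζ = 7.3/(2√(7.4K_p)).
Setting ζ = 0.27: √(7.4K_p) = 7.3/(2·0.27) = 13.52, so K_p = 182.8/7.4 = 24.7.

K_p = 24.7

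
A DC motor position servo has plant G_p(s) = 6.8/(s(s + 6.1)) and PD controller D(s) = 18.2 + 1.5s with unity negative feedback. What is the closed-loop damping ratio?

Forward path: (18.2 + 1.5s)·6.8/(s(s+6.1)). The closed-loop characteristic equation is s² + (6.1 + 6.8·1.5)s + 6.8·18.2 = 0.
That is s² + 16.3s + 123.8 = 0, so ω_n = 11.12 rad/s and ζ = 16.3/(2·11.12) = 0.7326.

ζ = 0.733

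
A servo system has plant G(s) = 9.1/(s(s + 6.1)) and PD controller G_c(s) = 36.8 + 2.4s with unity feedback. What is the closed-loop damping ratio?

ζ = 0.763

Forward path: (36.8 + 2.4s)·9.1/(s(s+6.1)). The closed-loop characteristic equation is s² + (6.1 + 9.1·2.4)s + 9.1·36.8 = 0.
That is s² + 27.94s + 334.9 = 0, so ω_n = 18.3 rad/s and ζ = 27.94/(2·18.3) = 0.7634.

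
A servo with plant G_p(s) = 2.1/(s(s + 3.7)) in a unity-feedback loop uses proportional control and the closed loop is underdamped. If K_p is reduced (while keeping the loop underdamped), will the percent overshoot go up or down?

ζ = 3.7/(2√(2.1K_p)) rises as K_p falls; higher damping means less overshoot.

decrease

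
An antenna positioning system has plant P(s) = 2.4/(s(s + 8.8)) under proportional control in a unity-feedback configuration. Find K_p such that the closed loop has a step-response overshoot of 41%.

K_p = 108

From %OS = 100·exp(−πζ/√(1−ζ²)) = 41%, ζ = −ln(0.41)/√(π²+ln²(0.41)) = 0.273.
Characteristic equation s² + 8.8s + 2.4K_p = 0 gives ζ = 8.8/(2√(2.4K_p)).
Setting ζ = 0.273: √(2.4K_p) = 8.8/(2·0.273) = 16.12, so K_p = 259.7/2.4 = 108.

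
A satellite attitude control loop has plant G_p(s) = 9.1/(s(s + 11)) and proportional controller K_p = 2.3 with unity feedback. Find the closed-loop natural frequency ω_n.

ω_n = 4.57 rad/s

With unity feedback the closed-loop characteristic equation is s² + 11s + 2.3·9.1 = s² + 11s + 20.93 = 0.
Matching s² + 2ζω_n s + ω_n²: ω_n = √20.93 = 4.575 rad/s and 2ζω_n = 11, so ζ = 11/(2·4.575) = 1.2.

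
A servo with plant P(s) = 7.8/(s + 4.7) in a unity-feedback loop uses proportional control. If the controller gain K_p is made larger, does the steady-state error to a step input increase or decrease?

decrease

e_ss = 1/(1 + K_p·P(0)); a larger K_p raises the denominator, so e_ss decreases.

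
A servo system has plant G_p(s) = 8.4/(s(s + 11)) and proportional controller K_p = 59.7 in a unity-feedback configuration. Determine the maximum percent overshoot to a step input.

From 1 + K_pG_p(s) = 0: s² + 11s + 501.5 = 0 ⇒ ω_n = 22.39, ζ = 0.2456.
%OS = 100·exp(−πζ/√(1−ζ²)) = 100·exp(−π·0.2456/√0.9397) = 45.1%.

45.1%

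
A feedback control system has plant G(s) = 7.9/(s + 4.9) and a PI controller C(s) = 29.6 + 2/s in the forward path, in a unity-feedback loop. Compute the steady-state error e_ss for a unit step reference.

0

The open loop C(s)G(s) has a pole at the origin (type 1), so the static position error constant is infinite and e_ss = 1/(1+∞) = 0.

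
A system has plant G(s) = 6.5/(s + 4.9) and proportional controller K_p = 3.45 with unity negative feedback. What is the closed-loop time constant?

τ = 0.0366 s

Closed-loop transfer function: T(s) = K_p·G(s)/(1 + K_p·G(s)) = 22.43/(s + 4.9 + 22.43) = 22.43/(s + 27.33).
Time constant τ = 1/27.33 = 0.0366 s.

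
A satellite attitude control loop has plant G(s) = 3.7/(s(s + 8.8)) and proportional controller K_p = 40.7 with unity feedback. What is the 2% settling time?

T_s ≈ 0.909 s

From 1 + K_pG(s) = 0: s² + 8.8s + 150.6 = 0 ⇒ ω_n = 12.27, ζ = 0.3586.
2% settling time T_s ≈ 4/(ζω_n) = 4/4.4 = 0.909 s.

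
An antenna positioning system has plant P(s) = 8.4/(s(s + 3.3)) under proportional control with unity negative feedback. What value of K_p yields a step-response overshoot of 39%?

From %OS = 100·exp(−πζ/√(1−ζ²)) = 39%, ζ = −ln(0.39)/√(π²+ln²(0.39)) = 0.2871.
Characteristic equation s² + 3.3s + 8.4K_p = 0 gives ζ = 3.3/(2√(8.4K_p)).
Setting ζ = 0.2871: √(8.4K_p) = 3.3/(2·0.2871) = 5.747, so K_p = 33.03/8.4 = 3.93.

K_p = 3.93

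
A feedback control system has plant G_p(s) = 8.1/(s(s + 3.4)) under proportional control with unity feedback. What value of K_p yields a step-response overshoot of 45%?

K_p = 5.88

From %OS = 100·exp(−πζ/√(1−ζ²)) = 45%, ζ = −ln(0.45)/√(π²+ln²(0.45)) = 0.2463.
Characteristic equation s² + 3.4s + 8.1K_p = 0 gives ζ = 3.4/(2√(8.1K_p)).
Setting ζ = 0.2463: √(8.1K_p) = 3.4/(2·0.2463) = 6.901, so K_p = 47.62/8.1 = 5.88.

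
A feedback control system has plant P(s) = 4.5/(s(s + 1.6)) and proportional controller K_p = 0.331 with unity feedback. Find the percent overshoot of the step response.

6.54%

Closed-loop characteristic equation: s² + 1.6s + 1.49 = 0, so ω_n = 1.22 rad/s and ζ = 1.6/(2·1.22) = 0.6555.
%OS = 100·exp(−πζ/√(1−ζ²)) = 100·exp(−π·0.6555/√0.5703) = 6.54%.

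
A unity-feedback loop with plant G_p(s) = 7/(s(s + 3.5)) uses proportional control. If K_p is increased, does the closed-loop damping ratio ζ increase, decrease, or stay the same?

ζ = 3.5/(2√(7K_p)); increasing K_p raises the denominator, so ζ falls.

decrease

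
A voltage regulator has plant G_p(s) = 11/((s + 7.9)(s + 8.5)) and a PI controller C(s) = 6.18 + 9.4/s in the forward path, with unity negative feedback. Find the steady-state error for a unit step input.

The open loop C(s)G_p(s) has a pole at the origin (type 1), so the static position error constant is infinite and e_ss = 1/(1+∞) = 0.

0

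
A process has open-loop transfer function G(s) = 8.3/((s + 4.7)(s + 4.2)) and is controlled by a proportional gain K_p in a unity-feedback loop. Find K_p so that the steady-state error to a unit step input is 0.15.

K_p = 13.5

For a type-0 loop with proportional control, e_ss = 1/(1 + K_p·G(0)).
G(0) = 0.4205. Require 1/(1 + K_p·0.4205) = 0.15, so 1 + 0.4205·K_p = 6.667.
K_p = (6.667 − 1)/0.4205 = 13.5.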